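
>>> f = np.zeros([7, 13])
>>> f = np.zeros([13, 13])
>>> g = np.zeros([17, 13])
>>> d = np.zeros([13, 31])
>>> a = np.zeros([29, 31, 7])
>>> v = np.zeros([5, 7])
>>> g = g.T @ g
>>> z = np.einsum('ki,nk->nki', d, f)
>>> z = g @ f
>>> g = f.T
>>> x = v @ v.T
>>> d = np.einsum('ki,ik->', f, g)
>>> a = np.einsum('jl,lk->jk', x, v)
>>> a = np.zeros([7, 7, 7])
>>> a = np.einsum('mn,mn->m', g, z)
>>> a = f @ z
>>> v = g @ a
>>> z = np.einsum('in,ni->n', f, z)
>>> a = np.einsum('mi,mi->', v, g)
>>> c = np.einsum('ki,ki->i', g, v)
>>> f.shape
(13, 13)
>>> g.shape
(13, 13)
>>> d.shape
()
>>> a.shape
()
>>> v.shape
(13, 13)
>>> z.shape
(13,)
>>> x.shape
(5, 5)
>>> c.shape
(13,)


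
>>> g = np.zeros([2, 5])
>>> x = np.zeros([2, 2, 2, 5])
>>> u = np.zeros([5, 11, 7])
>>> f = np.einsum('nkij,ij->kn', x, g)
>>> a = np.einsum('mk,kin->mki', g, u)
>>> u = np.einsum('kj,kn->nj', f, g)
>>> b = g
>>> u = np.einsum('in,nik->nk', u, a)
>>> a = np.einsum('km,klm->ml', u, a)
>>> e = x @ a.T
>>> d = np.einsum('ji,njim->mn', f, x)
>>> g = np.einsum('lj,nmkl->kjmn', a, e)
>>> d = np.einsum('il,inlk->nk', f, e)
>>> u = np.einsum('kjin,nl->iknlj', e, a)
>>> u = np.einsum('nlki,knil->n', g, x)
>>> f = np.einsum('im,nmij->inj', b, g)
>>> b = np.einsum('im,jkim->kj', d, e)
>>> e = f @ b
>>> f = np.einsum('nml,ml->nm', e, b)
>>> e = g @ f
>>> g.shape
(2, 5, 2, 2)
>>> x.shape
(2, 2, 2, 5)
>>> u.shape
(2,)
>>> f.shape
(2, 2)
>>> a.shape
(11, 5)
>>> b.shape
(2, 2)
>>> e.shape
(2, 5, 2, 2)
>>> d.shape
(2, 11)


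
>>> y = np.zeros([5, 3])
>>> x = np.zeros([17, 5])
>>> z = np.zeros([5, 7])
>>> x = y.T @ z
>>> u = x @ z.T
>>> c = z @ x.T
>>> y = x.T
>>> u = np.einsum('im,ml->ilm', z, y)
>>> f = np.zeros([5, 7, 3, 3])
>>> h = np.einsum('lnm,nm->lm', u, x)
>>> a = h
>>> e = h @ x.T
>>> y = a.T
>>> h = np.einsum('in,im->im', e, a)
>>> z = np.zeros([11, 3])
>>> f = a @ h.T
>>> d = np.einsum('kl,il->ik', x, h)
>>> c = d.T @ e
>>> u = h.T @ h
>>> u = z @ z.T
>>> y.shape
(7, 5)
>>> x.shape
(3, 7)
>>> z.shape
(11, 3)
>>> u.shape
(11, 11)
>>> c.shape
(3, 3)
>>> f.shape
(5, 5)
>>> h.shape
(5, 7)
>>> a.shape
(5, 7)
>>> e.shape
(5, 3)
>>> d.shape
(5, 3)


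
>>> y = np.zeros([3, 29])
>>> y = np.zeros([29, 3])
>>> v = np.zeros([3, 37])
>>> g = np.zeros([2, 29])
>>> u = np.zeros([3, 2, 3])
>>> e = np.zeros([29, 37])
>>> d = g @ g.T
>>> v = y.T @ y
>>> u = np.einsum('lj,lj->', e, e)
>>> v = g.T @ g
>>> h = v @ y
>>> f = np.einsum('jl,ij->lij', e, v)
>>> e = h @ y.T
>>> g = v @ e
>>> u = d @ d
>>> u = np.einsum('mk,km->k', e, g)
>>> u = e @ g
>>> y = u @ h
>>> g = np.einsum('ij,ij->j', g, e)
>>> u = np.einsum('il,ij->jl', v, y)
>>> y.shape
(29, 3)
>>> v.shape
(29, 29)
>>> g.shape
(29,)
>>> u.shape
(3, 29)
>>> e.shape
(29, 29)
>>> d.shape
(2, 2)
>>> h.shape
(29, 3)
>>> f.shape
(37, 29, 29)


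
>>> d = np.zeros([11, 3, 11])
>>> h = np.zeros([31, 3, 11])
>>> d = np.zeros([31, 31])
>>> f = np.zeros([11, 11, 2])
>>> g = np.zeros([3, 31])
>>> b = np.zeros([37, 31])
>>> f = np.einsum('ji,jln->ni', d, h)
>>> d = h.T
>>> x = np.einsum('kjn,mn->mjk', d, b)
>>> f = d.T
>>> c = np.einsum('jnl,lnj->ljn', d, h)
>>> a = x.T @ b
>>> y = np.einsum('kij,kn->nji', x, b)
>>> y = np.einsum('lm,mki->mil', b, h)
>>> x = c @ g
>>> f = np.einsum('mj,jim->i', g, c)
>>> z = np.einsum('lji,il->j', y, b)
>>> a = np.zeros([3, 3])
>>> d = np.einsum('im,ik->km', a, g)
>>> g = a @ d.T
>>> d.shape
(31, 3)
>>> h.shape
(31, 3, 11)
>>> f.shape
(11,)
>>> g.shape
(3, 31)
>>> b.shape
(37, 31)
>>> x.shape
(31, 11, 31)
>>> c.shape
(31, 11, 3)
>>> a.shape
(3, 3)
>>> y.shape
(31, 11, 37)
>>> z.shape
(11,)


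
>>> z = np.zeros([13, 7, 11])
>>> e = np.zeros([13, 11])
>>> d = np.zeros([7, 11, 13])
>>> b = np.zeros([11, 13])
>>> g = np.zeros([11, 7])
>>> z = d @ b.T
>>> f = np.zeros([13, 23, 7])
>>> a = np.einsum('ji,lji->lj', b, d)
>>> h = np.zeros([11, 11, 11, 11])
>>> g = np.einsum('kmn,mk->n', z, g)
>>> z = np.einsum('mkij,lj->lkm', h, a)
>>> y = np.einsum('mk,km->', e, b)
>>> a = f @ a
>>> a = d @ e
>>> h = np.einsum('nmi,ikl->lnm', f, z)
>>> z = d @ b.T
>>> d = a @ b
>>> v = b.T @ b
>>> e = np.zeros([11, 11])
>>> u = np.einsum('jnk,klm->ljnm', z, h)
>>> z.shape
(7, 11, 11)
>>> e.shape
(11, 11)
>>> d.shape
(7, 11, 13)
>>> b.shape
(11, 13)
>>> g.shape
(11,)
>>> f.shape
(13, 23, 7)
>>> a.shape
(7, 11, 11)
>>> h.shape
(11, 13, 23)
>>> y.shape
()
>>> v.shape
(13, 13)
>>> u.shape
(13, 7, 11, 23)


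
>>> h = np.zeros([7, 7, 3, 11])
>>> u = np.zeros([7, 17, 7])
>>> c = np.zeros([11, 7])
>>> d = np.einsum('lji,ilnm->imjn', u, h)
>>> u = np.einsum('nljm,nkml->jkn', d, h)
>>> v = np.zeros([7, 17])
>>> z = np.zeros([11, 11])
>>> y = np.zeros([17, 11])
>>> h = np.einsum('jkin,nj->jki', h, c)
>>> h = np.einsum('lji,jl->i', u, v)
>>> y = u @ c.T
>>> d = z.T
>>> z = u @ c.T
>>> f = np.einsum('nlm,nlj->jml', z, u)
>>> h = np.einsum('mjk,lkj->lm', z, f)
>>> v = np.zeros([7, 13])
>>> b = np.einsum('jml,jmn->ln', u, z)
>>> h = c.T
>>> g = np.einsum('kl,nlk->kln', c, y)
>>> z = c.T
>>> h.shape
(7, 11)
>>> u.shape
(17, 7, 7)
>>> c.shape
(11, 7)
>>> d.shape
(11, 11)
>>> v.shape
(7, 13)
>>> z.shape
(7, 11)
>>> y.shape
(17, 7, 11)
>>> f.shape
(7, 11, 7)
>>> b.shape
(7, 11)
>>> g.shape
(11, 7, 17)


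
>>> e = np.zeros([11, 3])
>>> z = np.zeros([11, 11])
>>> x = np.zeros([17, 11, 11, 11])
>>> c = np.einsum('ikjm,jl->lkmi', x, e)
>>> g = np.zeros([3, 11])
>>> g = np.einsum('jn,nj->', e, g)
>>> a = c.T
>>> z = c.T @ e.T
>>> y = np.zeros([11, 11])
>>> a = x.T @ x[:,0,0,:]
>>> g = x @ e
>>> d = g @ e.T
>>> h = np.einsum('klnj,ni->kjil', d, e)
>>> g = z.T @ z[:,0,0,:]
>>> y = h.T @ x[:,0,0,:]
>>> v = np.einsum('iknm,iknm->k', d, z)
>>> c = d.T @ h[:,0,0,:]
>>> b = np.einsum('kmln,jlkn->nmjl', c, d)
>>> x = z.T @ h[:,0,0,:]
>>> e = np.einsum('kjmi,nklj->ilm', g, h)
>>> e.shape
(11, 3, 11)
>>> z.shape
(17, 11, 11, 11)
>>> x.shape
(11, 11, 11, 11)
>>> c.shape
(11, 11, 11, 11)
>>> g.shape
(11, 11, 11, 11)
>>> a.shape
(11, 11, 11, 11)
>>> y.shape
(11, 3, 11, 11)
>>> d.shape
(17, 11, 11, 11)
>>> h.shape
(17, 11, 3, 11)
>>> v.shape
(11,)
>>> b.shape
(11, 11, 17, 11)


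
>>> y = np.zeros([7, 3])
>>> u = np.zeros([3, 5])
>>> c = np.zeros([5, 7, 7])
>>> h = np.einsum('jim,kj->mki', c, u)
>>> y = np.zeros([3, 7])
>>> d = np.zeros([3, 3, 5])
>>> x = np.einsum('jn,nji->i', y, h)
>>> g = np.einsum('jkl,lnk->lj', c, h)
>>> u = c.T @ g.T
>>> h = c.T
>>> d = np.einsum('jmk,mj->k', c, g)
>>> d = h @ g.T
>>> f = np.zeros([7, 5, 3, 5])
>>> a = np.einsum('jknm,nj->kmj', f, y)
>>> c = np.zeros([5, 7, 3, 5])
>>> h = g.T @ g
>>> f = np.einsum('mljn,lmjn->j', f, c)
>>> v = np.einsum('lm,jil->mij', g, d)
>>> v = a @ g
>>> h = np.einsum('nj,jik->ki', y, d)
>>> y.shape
(3, 7)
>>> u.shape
(7, 7, 7)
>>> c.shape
(5, 7, 3, 5)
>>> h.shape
(7, 7)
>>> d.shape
(7, 7, 7)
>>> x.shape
(7,)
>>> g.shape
(7, 5)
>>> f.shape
(3,)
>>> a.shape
(5, 5, 7)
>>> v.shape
(5, 5, 5)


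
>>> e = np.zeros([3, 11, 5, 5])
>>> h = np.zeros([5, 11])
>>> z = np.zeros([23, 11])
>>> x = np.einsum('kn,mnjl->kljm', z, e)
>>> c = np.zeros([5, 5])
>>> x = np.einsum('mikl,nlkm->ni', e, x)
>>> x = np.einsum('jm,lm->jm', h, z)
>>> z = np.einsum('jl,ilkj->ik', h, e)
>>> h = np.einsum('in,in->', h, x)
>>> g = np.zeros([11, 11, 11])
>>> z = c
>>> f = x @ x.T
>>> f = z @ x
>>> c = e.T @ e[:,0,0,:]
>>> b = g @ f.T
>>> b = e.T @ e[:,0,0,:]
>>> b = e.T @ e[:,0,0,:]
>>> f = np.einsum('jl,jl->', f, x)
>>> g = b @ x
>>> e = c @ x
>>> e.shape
(5, 5, 11, 11)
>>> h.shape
()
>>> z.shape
(5, 5)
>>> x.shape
(5, 11)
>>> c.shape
(5, 5, 11, 5)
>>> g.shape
(5, 5, 11, 11)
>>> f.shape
()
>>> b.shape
(5, 5, 11, 5)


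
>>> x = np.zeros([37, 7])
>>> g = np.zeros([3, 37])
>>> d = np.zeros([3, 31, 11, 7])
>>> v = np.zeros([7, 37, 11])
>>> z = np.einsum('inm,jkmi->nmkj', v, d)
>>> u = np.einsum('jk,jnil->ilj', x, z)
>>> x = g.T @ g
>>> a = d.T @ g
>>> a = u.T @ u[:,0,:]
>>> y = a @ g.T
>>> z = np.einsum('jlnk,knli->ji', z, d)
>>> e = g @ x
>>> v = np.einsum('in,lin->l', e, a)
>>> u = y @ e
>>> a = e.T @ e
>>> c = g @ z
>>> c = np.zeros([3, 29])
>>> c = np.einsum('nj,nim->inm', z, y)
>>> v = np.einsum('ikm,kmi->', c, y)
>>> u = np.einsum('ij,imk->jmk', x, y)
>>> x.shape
(37, 37)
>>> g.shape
(3, 37)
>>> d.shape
(3, 31, 11, 7)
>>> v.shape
()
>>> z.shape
(37, 7)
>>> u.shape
(37, 3, 3)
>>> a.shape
(37, 37)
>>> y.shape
(37, 3, 3)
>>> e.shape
(3, 37)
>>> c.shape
(3, 37, 3)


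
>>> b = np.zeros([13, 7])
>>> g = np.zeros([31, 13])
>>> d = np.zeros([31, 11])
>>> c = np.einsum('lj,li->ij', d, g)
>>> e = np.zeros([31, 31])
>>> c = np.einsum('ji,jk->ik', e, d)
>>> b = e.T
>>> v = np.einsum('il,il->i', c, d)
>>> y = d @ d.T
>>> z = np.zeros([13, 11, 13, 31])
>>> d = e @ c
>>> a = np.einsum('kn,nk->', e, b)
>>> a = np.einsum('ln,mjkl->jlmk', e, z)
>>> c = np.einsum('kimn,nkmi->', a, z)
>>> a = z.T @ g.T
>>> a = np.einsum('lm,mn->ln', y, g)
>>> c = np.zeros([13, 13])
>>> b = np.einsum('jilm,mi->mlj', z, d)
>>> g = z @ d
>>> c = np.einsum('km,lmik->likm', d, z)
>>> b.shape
(31, 13, 13)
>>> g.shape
(13, 11, 13, 11)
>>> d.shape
(31, 11)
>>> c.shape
(13, 13, 31, 11)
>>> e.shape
(31, 31)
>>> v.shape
(31,)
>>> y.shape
(31, 31)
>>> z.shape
(13, 11, 13, 31)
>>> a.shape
(31, 13)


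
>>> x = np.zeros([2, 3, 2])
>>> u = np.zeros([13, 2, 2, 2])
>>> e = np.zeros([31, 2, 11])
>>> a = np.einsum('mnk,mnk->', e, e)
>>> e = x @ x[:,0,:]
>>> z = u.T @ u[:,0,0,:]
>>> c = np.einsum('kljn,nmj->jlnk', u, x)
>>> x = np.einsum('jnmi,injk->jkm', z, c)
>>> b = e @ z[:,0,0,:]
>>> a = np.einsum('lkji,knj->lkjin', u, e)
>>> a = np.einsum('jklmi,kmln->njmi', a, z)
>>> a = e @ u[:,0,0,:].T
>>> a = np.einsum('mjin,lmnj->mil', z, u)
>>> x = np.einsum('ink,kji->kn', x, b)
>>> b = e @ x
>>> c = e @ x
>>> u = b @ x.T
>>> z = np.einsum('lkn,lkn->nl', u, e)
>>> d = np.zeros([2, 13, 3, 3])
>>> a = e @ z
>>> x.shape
(2, 13)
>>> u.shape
(2, 3, 2)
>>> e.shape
(2, 3, 2)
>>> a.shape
(2, 3, 2)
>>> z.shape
(2, 2)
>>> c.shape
(2, 3, 13)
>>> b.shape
(2, 3, 13)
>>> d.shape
(2, 13, 3, 3)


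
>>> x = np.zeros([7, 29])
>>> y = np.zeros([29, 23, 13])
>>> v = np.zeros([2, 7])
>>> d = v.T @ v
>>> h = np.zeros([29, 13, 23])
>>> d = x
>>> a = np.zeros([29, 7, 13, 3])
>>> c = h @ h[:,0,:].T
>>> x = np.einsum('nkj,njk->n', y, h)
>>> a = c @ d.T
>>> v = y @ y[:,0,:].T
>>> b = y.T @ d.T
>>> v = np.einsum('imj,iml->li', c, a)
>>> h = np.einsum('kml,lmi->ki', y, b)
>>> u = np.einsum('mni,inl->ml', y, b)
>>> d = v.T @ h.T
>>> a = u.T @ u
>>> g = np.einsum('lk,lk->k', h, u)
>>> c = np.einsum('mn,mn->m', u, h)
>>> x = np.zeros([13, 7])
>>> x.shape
(13, 7)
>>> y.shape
(29, 23, 13)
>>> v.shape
(7, 29)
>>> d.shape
(29, 29)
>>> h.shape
(29, 7)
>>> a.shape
(7, 7)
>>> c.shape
(29,)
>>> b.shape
(13, 23, 7)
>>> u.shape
(29, 7)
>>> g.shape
(7,)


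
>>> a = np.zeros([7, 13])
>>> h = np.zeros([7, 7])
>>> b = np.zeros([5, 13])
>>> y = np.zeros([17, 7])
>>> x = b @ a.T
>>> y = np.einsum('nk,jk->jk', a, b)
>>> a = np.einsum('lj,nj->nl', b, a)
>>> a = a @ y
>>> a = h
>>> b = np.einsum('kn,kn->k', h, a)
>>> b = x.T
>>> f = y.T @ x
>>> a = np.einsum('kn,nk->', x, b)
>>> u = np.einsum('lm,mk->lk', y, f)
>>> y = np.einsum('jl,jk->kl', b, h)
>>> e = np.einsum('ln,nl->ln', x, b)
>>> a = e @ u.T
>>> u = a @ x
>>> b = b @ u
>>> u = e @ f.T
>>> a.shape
(5, 5)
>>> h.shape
(7, 7)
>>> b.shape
(7, 7)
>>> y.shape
(7, 5)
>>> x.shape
(5, 7)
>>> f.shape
(13, 7)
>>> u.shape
(5, 13)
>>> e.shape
(5, 7)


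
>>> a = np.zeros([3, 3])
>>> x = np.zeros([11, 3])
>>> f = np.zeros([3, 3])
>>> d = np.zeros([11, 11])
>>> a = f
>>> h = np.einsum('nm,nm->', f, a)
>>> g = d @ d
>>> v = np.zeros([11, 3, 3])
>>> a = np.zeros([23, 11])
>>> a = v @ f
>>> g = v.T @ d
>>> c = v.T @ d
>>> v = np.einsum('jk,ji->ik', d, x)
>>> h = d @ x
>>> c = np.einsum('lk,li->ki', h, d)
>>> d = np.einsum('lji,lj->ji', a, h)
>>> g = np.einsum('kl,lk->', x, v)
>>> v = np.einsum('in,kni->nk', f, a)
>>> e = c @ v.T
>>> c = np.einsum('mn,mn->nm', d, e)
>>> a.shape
(11, 3, 3)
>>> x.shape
(11, 3)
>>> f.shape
(3, 3)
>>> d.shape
(3, 3)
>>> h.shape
(11, 3)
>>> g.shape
()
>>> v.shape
(3, 11)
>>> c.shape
(3, 3)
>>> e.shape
(3, 3)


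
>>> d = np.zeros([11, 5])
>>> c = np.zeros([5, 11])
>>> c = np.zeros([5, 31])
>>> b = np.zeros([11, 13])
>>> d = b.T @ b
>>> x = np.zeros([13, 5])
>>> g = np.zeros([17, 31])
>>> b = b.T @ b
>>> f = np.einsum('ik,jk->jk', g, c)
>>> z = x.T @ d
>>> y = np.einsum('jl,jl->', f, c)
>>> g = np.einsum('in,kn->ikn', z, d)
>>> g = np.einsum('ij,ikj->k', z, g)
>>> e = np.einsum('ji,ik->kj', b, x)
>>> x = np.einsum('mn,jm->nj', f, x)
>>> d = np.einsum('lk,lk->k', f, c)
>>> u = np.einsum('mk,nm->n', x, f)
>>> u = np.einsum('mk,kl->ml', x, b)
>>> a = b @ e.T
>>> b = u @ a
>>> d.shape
(31,)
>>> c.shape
(5, 31)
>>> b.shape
(31, 5)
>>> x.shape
(31, 13)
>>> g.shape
(13,)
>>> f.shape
(5, 31)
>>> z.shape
(5, 13)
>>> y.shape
()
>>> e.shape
(5, 13)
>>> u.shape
(31, 13)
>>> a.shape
(13, 5)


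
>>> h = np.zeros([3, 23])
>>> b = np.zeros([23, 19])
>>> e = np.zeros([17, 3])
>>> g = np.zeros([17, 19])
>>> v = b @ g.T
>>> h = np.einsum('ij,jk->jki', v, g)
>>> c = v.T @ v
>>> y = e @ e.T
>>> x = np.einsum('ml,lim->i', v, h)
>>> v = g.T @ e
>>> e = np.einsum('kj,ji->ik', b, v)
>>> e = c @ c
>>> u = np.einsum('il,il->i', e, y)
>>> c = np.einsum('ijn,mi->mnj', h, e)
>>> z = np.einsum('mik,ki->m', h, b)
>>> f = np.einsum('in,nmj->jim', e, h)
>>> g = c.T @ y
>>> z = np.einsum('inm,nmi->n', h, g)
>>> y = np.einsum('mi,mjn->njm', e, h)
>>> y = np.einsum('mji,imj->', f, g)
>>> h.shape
(17, 19, 23)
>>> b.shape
(23, 19)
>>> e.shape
(17, 17)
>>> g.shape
(19, 23, 17)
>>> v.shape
(19, 3)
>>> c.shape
(17, 23, 19)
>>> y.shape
()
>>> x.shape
(19,)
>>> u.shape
(17,)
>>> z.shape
(19,)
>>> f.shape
(23, 17, 19)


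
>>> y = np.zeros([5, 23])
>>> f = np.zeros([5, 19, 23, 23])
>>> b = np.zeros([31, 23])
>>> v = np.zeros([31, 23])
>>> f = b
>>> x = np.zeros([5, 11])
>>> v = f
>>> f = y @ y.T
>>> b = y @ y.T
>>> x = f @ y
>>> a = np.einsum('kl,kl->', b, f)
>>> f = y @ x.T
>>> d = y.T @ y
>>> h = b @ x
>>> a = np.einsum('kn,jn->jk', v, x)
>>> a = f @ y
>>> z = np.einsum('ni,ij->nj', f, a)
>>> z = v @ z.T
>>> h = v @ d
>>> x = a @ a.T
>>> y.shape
(5, 23)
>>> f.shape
(5, 5)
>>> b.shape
(5, 5)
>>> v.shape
(31, 23)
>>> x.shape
(5, 5)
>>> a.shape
(5, 23)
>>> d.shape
(23, 23)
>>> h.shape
(31, 23)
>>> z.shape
(31, 5)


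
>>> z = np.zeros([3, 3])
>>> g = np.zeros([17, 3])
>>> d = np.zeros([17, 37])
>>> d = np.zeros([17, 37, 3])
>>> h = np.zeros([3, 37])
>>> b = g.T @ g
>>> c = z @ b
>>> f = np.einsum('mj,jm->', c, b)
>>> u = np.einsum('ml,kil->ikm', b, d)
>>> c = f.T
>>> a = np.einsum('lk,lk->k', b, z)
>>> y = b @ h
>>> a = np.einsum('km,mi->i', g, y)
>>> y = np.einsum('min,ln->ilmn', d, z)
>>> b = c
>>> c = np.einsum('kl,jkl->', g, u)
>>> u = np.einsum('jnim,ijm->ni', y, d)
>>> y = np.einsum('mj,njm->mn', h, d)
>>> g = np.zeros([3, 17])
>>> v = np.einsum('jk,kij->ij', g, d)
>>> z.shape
(3, 3)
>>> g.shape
(3, 17)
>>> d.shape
(17, 37, 3)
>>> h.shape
(3, 37)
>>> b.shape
()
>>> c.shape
()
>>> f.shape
()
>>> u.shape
(3, 17)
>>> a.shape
(37,)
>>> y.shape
(3, 17)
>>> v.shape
(37, 3)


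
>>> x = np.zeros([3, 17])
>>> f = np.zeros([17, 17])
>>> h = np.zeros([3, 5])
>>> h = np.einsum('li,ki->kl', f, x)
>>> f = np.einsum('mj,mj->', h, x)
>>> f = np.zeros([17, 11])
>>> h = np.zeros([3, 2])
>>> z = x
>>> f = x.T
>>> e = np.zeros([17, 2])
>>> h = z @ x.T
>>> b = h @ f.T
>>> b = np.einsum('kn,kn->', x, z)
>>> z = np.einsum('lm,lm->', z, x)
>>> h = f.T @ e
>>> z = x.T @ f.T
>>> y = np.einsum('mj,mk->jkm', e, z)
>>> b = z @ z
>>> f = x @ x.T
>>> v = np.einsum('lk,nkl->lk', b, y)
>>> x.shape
(3, 17)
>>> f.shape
(3, 3)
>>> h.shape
(3, 2)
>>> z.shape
(17, 17)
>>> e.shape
(17, 2)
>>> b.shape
(17, 17)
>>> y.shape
(2, 17, 17)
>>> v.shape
(17, 17)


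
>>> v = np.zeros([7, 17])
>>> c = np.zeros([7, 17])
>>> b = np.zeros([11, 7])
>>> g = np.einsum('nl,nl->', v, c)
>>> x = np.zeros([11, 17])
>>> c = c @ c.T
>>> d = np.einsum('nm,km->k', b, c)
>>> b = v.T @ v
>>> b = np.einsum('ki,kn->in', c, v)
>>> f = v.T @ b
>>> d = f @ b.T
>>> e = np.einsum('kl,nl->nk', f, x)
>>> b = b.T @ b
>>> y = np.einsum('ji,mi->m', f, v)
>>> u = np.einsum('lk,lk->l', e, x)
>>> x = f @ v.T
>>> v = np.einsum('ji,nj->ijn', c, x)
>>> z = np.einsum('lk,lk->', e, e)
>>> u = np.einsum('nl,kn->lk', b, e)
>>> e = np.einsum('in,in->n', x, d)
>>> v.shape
(7, 7, 17)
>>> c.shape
(7, 7)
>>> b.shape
(17, 17)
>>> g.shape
()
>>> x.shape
(17, 7)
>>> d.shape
(17, 7)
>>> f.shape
(17, 17)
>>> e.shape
(7,)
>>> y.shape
(7,)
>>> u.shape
(17, 11)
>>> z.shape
()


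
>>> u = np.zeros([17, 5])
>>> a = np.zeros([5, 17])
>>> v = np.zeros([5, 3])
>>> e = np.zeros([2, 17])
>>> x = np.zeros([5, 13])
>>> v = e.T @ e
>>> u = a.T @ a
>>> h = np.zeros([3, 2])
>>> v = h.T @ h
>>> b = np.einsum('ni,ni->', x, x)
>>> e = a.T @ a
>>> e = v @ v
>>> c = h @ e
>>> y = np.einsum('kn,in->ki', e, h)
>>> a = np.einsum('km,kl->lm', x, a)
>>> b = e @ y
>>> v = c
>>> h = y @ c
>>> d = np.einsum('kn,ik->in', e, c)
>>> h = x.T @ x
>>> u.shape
(17, 17)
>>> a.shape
(17, 13)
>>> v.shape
(3, 2)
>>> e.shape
(2, 2)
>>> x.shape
(5, 13)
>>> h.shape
(13, 13)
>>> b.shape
(2, 3)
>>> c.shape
(3, 2)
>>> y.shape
(2, 3)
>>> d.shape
(3, 2)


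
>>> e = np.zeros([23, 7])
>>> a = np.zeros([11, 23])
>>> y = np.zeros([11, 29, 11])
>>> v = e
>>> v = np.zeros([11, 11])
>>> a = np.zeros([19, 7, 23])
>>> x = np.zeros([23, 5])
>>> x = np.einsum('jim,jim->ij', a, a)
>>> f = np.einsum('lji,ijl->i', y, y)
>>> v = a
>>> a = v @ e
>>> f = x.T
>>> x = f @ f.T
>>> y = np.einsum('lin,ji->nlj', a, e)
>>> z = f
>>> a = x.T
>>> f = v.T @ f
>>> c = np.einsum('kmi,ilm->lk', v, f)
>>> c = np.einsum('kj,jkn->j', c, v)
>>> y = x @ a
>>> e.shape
(23, 7)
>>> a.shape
(19, 19)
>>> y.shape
(19, 19)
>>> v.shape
(19, 7, 23)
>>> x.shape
(19, 19)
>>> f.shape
(23, 7, 7)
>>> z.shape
(19, 7)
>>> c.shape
(19,)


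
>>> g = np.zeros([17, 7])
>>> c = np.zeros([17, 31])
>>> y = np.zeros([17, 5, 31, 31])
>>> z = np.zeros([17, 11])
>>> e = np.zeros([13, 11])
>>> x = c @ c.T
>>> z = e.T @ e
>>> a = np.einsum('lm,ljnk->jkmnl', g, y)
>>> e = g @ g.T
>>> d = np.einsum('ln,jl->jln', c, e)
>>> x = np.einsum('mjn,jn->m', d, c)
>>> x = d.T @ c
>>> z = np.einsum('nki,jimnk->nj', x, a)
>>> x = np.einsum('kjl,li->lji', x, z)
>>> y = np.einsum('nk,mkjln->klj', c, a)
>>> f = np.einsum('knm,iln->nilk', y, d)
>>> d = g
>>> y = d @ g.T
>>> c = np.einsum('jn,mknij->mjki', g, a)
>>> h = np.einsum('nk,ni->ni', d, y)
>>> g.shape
(17, 7)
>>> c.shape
(5, 17, 31, 31)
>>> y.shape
(17, 17)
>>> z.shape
(31, 5)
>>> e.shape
(17, 17)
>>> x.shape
(31, 17, 5)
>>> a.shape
(5, 31, 7, 31, 17)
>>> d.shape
(17, 7)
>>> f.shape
(31, 17, 17, 31)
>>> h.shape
(17, 17)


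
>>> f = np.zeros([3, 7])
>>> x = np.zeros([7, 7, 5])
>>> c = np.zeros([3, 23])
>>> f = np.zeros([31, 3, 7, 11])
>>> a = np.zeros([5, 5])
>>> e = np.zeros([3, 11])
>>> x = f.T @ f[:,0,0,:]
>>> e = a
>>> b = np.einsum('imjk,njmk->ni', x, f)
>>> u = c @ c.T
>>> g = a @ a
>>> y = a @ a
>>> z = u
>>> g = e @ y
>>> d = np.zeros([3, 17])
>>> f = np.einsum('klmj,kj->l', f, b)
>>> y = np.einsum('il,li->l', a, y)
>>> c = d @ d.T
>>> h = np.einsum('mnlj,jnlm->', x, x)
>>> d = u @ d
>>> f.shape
(3,)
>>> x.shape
(11, 7, 3, 11)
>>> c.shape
(3, 3)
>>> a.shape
(5, 5)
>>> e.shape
(5, 5)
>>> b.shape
(31, 11)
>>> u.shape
(3, 3)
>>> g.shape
(5, 5)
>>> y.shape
(5,)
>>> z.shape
(3, 3)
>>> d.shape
(3, 17)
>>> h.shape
()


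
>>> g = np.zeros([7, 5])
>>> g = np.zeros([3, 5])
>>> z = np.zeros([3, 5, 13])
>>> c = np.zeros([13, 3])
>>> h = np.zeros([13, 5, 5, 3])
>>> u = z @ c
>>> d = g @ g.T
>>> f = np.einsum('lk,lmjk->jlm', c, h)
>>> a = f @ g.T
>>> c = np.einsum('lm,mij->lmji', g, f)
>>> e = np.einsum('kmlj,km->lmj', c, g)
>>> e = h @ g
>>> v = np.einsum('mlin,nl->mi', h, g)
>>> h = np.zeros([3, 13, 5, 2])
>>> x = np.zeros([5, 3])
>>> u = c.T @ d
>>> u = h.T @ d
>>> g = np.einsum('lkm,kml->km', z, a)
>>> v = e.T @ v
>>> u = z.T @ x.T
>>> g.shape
(5, 13)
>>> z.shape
(3, 5, 13)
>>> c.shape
(3, 5, 5, 13)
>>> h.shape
(3, 13, 5, 2)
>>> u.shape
(13, 5, 5)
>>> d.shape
(3, 3)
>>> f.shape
(5, 13, 5)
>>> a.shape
(5, 13, 3)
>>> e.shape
(13, 5, 5, 5)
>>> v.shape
(5, 5, 5, 5)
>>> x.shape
(5, 3)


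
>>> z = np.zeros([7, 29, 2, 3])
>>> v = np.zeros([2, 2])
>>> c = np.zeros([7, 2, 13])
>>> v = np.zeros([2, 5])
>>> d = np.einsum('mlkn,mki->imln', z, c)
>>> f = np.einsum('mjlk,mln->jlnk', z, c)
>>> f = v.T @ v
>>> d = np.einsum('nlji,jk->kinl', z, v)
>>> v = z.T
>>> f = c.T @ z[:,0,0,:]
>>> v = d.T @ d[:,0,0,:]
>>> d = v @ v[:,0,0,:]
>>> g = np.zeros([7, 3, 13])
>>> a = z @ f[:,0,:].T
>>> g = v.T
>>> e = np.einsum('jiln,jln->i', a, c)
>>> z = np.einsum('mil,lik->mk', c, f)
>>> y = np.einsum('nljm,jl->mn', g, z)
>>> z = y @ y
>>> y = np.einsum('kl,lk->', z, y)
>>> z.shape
(29, 29)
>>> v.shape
(29, 7, 3, 29)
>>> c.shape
(7, 2, 13)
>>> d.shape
(29, 7, 3, 29)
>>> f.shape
(13, 2, 3)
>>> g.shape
(29, 3, 7, 29)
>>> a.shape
(7, 29, 2, 13)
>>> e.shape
(29,)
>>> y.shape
()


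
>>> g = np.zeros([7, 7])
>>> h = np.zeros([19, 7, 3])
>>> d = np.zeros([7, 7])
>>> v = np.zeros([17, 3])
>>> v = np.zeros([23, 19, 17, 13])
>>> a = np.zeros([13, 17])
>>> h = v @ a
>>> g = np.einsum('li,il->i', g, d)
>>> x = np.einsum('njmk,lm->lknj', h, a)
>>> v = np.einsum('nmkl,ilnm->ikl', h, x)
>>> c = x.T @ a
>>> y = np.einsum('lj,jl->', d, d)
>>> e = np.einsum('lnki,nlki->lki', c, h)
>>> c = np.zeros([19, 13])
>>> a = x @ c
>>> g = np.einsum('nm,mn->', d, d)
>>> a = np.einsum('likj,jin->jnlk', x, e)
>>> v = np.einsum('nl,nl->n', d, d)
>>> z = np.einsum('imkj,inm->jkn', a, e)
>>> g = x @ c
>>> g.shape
(13, 17, 23, 13)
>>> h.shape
(23, 19, 17, 17)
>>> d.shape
(7, 7)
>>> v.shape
(7,)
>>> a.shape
(19, 17, 13, 23)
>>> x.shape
(13, 17, 23, 19)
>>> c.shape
(19, 13)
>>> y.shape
()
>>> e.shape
(19, 17, 17)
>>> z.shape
(23, 13, 17)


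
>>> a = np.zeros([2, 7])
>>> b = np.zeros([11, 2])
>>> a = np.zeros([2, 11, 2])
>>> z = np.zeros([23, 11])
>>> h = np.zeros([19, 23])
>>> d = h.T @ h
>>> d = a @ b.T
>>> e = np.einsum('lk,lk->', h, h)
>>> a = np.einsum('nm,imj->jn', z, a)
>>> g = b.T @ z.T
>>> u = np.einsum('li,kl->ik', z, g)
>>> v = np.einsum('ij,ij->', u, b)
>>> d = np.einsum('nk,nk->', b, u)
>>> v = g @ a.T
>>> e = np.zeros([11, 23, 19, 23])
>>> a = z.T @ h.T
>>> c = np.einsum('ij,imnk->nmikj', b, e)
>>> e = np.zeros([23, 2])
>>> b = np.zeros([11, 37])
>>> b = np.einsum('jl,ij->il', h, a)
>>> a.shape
(11, 19)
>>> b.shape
(11, 23)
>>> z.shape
(23, 11)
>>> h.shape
(19, 23)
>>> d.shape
()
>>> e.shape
(23, 2)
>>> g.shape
(2, 23)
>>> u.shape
(11, 2)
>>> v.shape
(2, 2)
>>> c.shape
(19, 23, 11, 23, 2)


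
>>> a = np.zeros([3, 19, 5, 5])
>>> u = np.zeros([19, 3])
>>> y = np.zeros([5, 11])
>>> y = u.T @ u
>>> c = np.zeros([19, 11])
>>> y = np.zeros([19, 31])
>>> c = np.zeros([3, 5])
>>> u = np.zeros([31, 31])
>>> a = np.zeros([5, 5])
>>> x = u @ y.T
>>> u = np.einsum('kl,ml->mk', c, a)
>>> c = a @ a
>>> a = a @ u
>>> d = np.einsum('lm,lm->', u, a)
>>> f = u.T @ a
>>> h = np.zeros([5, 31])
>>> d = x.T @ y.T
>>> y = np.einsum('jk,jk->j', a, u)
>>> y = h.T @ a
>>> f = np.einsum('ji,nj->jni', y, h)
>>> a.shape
(5, 3)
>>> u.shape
(5, 3)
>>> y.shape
(31, 3)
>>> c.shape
(5, 5)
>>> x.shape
(31, 19)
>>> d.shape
(19, 19)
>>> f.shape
(31, 5, 3)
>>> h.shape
(5, 31)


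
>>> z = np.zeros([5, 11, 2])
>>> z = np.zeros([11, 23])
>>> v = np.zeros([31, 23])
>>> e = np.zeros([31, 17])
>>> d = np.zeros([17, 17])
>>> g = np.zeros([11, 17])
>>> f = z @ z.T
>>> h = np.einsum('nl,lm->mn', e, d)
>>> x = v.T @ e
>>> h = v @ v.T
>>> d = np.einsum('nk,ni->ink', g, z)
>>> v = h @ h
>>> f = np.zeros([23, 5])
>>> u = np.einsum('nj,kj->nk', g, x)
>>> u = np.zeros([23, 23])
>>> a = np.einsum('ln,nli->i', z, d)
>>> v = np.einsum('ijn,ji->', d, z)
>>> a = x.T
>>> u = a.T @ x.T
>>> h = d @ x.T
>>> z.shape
(11, 23)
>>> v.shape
()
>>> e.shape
(31, 17)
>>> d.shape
(23, 11, 17)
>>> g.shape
(11, 17)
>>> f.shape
(23, 5)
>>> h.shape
(23, 11, 23)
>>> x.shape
(23, 17)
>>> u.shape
(23, 23)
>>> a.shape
(17, 23)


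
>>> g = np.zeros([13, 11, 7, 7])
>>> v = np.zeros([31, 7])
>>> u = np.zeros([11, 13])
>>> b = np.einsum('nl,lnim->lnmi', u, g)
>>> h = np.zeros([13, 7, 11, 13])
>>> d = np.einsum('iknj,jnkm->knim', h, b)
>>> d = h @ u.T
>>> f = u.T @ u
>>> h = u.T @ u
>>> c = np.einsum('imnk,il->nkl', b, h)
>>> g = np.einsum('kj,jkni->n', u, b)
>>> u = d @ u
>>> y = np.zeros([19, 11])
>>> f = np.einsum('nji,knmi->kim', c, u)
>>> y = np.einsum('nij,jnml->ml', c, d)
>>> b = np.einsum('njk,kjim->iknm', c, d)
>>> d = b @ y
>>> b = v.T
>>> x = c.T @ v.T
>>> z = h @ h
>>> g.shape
(7,)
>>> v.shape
(31, 7)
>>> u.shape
(13, 7, 11, 13)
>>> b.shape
(7, 31)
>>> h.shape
(13, 13)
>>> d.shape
(11, 13, 7, 11)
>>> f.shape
(13, 13, 11)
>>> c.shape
(7, 7, 13)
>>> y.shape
(11, 11)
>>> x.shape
(13, 7, 31)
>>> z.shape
(13, 13)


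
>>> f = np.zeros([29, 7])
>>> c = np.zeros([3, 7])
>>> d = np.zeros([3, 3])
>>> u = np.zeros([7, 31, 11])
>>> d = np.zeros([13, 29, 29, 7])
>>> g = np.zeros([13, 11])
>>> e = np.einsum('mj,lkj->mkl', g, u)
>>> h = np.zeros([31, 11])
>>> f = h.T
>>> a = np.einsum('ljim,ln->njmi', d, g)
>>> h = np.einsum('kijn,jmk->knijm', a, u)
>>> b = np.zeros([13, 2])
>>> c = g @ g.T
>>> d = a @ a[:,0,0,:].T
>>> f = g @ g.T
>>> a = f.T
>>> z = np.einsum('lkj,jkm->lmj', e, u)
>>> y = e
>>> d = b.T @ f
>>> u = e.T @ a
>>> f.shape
(13, 13)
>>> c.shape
(13, 13)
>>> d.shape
(2, 13)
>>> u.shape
(7, 31, 13)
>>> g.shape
(13, 11)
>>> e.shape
(13, 31, 7)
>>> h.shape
(11, 29, 29, 7, 31)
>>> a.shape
(13, 13)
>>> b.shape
(13, 2)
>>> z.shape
(13, 11, 7)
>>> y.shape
(13, 31, 7)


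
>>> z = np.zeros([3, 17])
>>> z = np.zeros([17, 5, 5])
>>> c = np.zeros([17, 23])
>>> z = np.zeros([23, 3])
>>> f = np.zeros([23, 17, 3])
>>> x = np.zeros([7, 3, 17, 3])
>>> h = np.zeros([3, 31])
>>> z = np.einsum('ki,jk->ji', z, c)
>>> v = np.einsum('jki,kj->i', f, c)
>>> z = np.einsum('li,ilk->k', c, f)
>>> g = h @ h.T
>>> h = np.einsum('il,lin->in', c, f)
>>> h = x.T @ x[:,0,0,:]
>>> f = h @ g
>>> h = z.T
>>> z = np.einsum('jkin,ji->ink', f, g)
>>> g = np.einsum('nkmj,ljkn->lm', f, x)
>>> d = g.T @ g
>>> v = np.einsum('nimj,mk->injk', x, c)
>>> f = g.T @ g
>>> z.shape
(3, 3, 17)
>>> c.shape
(17, 23)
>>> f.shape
(3, 3)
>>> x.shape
(7, 3, 17, 3)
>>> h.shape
(3,)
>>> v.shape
(3, 7, 3, 23)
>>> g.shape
(7, 3)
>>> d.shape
(3, 3)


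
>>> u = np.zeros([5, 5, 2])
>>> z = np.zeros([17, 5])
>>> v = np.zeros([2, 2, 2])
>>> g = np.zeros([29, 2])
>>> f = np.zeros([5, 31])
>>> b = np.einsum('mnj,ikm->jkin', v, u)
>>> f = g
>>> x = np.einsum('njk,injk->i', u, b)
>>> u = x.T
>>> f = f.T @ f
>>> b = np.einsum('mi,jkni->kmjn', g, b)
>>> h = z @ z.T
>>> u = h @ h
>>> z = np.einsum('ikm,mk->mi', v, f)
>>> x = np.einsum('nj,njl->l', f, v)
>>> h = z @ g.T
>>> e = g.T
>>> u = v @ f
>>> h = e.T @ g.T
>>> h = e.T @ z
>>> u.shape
(2, 2, 2)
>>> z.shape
(2, 2)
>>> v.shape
(2, 2, 2)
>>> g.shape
(29, 2)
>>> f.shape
(2, 2)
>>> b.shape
(5, 29, 2, 5)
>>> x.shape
(2,)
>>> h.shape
(29, 2)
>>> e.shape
(2, 29)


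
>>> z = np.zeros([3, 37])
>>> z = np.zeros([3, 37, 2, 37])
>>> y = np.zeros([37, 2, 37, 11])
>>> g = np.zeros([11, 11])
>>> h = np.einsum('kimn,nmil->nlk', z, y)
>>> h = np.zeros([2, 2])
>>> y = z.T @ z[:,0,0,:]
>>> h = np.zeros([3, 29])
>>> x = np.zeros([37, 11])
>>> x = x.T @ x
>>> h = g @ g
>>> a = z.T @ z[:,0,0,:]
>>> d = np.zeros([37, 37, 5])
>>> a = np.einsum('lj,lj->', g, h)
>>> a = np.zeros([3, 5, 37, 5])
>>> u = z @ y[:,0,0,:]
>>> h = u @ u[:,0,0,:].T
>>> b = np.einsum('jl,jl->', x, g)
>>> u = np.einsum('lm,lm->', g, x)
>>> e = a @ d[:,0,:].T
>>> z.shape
(3, 37, 2, 37)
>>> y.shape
(37, 2, 37, 37)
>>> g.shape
(11, 11)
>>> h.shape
(3, 37, 2, 3)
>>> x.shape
(11, 11)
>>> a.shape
(3, 5, 37, 5)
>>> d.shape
(37, 37, 5)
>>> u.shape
()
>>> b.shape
()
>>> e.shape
(3, 5, 37, 37)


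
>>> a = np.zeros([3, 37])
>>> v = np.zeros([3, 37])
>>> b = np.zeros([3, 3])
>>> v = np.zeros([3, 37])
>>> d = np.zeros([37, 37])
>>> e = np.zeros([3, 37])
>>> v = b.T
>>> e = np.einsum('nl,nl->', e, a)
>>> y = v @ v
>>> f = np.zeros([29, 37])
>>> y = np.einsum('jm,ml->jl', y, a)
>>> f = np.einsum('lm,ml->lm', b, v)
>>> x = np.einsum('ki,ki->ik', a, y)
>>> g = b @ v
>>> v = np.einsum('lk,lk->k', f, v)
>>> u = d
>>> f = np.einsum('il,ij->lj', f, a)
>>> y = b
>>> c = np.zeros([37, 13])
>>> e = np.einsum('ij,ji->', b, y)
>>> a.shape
(3, 37)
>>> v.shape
(3,)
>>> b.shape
(3, 3)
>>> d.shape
(37, 37)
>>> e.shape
()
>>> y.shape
(3, 3)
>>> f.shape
(3, 37)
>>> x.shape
(37, 3)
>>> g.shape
(3, 3)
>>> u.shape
(37, 37)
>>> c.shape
(37, 13)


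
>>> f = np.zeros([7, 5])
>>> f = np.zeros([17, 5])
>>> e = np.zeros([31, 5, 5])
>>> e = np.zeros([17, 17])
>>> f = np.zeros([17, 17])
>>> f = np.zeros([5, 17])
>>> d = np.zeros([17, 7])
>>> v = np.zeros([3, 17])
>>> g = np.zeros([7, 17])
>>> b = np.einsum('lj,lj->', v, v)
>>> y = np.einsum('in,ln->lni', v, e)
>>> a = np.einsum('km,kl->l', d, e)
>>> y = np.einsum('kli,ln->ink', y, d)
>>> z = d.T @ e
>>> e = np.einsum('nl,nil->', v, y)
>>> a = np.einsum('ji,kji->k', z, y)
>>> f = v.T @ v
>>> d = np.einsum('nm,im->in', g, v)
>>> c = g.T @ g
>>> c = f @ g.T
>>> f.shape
(17, 17)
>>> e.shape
()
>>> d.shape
(3, 7)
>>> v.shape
(3, 17)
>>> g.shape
(7, 17)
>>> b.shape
()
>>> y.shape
(3, 7, 17)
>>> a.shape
(3,)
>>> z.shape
(7, 17)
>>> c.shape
(17, 7)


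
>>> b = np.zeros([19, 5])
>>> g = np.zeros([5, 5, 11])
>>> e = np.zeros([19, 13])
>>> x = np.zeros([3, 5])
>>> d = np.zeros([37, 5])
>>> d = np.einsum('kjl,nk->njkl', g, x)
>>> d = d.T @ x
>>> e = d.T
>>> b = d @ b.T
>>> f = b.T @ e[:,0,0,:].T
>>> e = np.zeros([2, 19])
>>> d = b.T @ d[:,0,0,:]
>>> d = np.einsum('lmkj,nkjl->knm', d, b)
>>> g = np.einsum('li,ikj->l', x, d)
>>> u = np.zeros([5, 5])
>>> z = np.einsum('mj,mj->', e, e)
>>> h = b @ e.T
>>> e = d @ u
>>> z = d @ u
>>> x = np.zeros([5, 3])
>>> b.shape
(11, 5, 5, 19)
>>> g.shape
(3,)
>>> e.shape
(5, 11, 5)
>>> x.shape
(5, 3)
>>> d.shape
(5, 11, 5)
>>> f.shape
(19, 5, 5, 5)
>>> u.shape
(5, 5)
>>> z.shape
(5, 11, 5)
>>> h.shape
(11, 5, 5, 2)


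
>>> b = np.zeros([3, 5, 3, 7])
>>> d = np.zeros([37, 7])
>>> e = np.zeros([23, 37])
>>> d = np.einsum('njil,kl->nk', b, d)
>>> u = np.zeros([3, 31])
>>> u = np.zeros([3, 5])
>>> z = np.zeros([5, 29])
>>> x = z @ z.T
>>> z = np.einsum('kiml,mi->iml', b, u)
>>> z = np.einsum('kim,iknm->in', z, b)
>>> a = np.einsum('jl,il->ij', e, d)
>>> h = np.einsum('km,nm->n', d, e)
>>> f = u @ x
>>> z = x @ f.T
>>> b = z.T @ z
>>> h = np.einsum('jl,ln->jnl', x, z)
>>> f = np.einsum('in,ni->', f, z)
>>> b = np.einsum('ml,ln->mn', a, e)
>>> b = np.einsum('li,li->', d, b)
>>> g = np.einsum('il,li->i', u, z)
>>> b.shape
()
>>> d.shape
(3, 37)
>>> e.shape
(23, 37)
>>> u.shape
(3, 5)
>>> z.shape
(5, 3)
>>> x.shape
(5, 5)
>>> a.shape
(3, 23)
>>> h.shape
(5, 3, 5)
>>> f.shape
()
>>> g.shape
(3,)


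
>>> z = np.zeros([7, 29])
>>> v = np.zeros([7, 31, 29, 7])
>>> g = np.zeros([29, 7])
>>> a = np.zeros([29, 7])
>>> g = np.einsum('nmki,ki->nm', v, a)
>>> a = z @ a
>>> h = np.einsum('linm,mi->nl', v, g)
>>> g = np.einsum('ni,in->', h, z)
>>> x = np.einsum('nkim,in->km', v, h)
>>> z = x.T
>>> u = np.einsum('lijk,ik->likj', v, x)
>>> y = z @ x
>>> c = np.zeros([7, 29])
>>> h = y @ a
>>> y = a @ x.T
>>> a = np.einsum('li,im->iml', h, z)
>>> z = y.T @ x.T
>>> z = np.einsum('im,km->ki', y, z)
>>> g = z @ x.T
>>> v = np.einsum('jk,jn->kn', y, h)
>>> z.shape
(31, 7)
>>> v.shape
(31, 7)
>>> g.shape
(31, 31)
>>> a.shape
(7, 31, 7)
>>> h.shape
(7, 7)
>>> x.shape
(31, 7)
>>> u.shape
(7, 31, 7, 29)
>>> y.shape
(7, 31)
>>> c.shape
(7, 29)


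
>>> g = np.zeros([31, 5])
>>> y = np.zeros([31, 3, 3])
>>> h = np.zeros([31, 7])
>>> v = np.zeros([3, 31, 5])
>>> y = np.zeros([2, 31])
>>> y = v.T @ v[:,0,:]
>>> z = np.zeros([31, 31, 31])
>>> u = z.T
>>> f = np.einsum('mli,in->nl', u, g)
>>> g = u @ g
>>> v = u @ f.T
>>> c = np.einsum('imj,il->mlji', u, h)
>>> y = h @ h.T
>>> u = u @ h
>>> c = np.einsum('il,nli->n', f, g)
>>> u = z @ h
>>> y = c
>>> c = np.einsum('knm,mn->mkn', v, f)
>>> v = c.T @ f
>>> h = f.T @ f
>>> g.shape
(31, 31, 5)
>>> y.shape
(31,)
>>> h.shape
(31, 31)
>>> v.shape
(31, 31, 31)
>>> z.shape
(31, 31, 31)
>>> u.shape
(31, 31, 7)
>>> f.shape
(5, 31)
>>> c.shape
(5, 31, 31)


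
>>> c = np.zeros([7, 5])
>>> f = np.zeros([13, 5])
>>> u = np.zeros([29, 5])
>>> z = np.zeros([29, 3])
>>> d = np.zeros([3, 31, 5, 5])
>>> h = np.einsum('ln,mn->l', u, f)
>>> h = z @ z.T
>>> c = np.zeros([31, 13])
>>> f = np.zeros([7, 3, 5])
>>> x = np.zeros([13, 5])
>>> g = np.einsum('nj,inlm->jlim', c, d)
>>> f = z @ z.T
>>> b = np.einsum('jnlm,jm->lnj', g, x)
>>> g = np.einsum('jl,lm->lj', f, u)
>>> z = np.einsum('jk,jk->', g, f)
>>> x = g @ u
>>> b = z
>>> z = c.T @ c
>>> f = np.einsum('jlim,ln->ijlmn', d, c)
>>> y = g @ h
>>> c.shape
(31, 13)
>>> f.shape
(5, 3, 31, 5, 13)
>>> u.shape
(29, 5)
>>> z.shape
(13, 13)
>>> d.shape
(3, 31, 5, 5)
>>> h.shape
(29, 29)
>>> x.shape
(29, 5)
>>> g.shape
(29, 29)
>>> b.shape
()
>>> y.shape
(29, 29)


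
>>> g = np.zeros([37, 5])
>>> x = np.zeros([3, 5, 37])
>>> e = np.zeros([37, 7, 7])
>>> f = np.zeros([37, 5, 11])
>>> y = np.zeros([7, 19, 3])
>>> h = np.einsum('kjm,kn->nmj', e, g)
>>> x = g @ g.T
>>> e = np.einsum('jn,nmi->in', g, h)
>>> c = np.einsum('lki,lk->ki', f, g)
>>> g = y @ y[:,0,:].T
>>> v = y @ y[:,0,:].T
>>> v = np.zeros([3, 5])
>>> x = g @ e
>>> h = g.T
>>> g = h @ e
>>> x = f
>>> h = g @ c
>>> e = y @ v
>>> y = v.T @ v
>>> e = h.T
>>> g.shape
(7, 19, 5)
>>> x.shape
(37, 5, 11)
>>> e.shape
(11, 19, 7)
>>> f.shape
(37, 5, 11)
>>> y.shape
(5, 5)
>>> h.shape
(7, 19, 11)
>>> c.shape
(5, 11)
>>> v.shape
(3, 5)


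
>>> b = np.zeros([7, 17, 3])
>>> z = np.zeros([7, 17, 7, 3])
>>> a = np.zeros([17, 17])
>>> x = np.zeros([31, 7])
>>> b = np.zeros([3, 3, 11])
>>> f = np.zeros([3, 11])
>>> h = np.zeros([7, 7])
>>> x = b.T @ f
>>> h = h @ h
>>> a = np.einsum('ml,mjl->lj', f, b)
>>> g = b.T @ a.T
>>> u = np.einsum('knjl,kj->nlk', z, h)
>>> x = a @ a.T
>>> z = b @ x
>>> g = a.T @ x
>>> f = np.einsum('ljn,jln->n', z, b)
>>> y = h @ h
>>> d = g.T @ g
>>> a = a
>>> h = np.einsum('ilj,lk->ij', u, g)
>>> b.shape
(3, 3, 11)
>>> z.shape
(3, 3, 11)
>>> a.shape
(11, 3)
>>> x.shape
(11, 11)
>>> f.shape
(11,)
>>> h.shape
(17, 7)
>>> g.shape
(3, 11)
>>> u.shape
(17, 3, 7)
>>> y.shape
(7, 7)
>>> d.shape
(11, 11)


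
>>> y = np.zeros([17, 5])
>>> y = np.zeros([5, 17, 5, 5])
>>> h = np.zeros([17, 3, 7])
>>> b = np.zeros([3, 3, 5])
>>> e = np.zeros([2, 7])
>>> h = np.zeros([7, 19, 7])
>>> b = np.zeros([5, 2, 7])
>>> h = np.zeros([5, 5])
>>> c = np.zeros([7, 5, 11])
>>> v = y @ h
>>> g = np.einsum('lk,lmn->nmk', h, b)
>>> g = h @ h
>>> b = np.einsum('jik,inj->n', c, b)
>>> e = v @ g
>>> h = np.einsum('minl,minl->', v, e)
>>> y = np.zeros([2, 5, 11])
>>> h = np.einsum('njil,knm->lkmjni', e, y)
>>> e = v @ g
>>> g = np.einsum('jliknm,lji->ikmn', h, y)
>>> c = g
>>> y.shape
(2, 5, 11)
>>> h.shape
(5, 2, 11, 17, 5, 5)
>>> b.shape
(2,)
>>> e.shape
(5, 17, 5, 5)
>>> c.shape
(11, 17, 5, 5)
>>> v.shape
(5, 17, 5, 5)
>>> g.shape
(11, 17, 5, 5)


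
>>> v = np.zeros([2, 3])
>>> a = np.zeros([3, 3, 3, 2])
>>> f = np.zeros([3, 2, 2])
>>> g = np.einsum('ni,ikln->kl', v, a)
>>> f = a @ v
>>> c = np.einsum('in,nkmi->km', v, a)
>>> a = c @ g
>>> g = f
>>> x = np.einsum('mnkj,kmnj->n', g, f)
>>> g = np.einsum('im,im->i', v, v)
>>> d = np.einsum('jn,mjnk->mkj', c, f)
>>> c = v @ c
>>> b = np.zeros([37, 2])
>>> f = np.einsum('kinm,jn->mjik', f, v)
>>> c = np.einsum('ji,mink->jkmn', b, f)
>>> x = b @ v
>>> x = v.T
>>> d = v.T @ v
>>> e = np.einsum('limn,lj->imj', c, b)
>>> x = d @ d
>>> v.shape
(2, 3)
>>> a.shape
(3, 3)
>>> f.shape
(3, 2, 3, 3)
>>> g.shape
(2,)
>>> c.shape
(37, 3, 3, 3)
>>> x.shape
(3, 3)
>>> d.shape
(3, 3)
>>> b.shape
(37, 2)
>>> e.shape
(3, 3, 2)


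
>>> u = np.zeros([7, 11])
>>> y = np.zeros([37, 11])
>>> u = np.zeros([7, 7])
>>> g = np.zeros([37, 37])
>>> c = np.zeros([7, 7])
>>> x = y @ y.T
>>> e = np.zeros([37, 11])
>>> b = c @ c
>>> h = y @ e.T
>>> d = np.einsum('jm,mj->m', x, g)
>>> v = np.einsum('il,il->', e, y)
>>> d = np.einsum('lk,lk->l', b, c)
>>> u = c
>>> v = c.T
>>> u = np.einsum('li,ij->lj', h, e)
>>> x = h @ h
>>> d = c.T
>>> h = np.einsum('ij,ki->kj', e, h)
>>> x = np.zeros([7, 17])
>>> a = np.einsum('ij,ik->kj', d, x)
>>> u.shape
(37, 11)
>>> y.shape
(37, 11)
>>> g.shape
(37, 37)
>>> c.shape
(7, 7)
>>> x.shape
(7, 17)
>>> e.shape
(37, 11)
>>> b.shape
(7, 7)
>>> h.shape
(37, 11)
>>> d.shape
(7, 7)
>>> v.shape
(7, 7)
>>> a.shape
(17, 7)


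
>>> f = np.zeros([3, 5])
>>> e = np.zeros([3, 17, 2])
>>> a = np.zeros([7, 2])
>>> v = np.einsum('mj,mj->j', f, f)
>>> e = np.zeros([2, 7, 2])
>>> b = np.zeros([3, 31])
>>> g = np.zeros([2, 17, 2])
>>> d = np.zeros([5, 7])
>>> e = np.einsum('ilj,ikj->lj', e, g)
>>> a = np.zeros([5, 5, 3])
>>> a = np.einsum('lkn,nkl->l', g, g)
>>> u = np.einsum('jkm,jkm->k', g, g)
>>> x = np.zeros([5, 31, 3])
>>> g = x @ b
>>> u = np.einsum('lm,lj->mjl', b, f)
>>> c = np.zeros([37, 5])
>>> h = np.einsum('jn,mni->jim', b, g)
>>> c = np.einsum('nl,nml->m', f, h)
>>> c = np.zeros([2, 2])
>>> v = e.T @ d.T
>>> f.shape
(3, 5)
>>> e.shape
(7, 2)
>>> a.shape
(2,)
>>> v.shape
(2, 5)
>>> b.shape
(3, 31)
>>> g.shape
(5, 31, 31)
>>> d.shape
(5, 7)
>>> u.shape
(31, 5, 3)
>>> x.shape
(5, 31, 3)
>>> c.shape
(2, 2)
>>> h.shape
(3, 31, 5)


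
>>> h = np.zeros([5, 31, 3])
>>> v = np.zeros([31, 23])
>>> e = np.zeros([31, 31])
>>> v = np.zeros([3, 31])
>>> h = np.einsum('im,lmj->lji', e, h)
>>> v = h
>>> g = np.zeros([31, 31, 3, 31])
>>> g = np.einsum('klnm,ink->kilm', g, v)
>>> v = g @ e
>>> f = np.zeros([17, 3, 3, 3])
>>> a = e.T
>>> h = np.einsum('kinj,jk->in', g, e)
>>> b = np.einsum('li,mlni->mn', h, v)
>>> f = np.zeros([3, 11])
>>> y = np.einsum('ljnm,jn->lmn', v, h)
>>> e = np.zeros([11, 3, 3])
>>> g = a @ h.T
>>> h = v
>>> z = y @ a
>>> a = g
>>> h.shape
(31, 5, 31, 31)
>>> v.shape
(31, 5, 31, 31)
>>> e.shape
(11, 3, 3)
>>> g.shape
(31, 5)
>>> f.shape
(3, 11)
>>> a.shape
(31, 5)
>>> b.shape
(31, 31)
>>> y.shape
(31, 31, 31)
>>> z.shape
(31, 31, 31)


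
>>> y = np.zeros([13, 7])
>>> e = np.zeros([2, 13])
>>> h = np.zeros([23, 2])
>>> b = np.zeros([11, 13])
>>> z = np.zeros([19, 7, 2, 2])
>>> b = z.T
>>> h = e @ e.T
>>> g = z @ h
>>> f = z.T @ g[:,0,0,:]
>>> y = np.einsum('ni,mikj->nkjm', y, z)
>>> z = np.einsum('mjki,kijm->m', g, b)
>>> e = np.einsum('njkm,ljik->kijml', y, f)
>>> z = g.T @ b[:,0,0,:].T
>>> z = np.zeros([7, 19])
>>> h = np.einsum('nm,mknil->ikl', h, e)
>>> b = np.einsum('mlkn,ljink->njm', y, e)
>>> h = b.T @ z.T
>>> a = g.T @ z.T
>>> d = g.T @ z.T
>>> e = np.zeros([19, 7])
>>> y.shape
(13, 2, 2, 19)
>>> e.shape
(19, 7)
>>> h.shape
(13, 7, 7)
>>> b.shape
(19, 7, 13)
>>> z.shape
(7, 19)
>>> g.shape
(19, 7, 2, 2)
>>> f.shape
(2, 2, 7, 2)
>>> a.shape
(2, 2, 7, 7)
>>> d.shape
(2, 2, 7, 7)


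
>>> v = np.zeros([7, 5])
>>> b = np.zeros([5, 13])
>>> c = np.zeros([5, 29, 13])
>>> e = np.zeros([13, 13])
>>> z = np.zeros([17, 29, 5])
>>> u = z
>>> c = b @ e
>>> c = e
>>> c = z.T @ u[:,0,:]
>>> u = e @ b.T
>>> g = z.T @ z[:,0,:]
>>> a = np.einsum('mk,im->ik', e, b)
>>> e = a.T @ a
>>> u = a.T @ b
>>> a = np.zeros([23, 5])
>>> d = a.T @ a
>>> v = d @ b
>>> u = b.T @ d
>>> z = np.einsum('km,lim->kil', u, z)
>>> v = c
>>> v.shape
(5, 29, 5)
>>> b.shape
(5, 13)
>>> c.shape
(5, 29, 5)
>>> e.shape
(13, 13)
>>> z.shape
(13, 29, 17)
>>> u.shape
(13, 5)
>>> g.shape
(5, 29, 5)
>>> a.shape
(23, 5)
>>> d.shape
(5, 5)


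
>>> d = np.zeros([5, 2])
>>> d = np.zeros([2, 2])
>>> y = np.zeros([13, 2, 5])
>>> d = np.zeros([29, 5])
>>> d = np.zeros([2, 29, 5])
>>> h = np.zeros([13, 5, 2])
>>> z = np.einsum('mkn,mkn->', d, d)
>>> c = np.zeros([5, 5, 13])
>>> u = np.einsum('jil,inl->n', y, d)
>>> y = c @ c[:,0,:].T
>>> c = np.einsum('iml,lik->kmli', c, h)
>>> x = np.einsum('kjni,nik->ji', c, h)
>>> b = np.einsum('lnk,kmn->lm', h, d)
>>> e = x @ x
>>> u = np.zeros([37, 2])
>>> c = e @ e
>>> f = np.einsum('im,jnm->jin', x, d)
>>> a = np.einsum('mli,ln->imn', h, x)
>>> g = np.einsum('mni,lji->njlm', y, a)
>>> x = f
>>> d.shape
(2, 29, 5)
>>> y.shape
(5, 5, 5)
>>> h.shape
(13, 5, 2)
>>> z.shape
()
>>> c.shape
(5, 5)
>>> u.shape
(37, 2)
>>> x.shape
(2, 5, 29)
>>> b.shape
(13, 29)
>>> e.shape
(5, 5)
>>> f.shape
(2, 5, 29)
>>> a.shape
(2, 13, 5)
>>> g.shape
(5, 13, 2, 5)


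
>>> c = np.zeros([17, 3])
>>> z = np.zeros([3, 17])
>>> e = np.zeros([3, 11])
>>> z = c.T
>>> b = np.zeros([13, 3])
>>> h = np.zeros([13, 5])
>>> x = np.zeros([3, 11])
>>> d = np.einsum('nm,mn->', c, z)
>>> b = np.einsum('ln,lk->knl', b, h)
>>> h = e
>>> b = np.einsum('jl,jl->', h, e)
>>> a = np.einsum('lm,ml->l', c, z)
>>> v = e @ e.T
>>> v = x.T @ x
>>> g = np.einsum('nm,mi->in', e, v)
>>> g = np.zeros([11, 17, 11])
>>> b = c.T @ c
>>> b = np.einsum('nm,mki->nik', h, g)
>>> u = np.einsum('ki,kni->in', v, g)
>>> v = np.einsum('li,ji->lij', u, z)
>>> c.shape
(17, 3)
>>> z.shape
(3, 17)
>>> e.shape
(3, 11)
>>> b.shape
(3, 11, 17)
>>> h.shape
(3, 11)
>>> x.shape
(3, 11)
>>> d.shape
()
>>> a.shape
(17,)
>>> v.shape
(11, 17, 3)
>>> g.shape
(11, 17, 11)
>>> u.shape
(11, 17)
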